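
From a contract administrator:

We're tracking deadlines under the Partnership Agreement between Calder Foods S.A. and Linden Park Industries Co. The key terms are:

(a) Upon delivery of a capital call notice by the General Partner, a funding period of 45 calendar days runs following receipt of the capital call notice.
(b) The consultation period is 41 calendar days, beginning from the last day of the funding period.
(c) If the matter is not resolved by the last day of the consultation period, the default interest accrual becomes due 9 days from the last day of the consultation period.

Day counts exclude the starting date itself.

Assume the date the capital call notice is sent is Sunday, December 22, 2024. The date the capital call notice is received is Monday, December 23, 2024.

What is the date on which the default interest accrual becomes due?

March 28, 2025

The last day of the funding period: 45 calendar days after December 23, 2024 is February 6, 2025.
The last day of the consultation period: 41 calendar days after February 6, 2025 is March 19, 2025.
Adding 9 calendar days to March 19, 2025 gives March 28, 2025, which is the date on which the default interest accrual becomes due.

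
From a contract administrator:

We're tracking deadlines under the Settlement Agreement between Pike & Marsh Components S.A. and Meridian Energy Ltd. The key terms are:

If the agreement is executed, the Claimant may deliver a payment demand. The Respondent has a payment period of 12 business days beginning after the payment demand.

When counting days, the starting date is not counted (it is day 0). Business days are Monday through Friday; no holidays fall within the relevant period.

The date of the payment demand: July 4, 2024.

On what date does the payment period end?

July 22, 2024

The last day of the payment period: counting 12 business days from Thursday, July 4, 2024 (Jul 5, Jul 8, Jul 9, Jul 10, …, Jul 18, Jul 19, Jul 22, skipping weekends) reaches Monday, July 22, 2024.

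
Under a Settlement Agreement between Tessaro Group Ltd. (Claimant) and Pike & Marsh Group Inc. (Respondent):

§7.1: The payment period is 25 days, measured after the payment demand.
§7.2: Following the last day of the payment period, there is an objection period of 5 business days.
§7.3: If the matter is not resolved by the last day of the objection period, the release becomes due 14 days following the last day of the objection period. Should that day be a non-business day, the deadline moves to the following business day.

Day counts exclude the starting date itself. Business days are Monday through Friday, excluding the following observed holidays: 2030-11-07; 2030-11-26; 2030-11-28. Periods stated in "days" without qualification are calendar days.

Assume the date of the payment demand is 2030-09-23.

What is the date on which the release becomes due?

2030-11-08

The last day of the payment period: 25 calendar days after 2030-09-23 is 2030-10-18.
From Friday, 2030-10-18, 5 business days (Oct 21, Oct 22, Oct 23, Oct 24, Oct 25, skipping weekends) brings us to Friday, 2030-10-25, which is the last day of the objection period.
Adding 14 calendar days to 2030-10-25 gives 2030-11-08, which is the date on which the release becomes due. 2030-11-08 is a Friday and is not a listed holiday, so no roll-forward applies.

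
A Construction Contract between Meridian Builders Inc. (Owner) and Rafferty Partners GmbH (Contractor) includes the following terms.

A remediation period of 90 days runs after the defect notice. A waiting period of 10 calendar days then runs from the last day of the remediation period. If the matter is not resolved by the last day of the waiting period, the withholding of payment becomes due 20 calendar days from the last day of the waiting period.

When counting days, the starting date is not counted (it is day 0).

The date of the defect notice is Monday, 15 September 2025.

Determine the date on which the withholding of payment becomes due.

13 January 2026

The last day of the remediation period: 90 calendar days after 15 September 2025 is 14 December 2025.
Adding 10 calendar days to 14 December 2025 gives 24 December 2025, which is the last day of the waiting period.
The date on which the withholding of payment becomes due: 24 December 2025 + 20 days = 13 January 2026.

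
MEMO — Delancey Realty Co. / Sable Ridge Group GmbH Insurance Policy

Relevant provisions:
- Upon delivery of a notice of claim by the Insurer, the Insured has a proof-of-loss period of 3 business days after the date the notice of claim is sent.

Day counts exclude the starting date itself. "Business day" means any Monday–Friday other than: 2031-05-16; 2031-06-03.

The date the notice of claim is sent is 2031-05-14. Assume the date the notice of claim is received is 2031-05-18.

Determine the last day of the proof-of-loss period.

2031-05-20

From Wednesday, 2031-05-14, 3 business days (May 15, May 19, May 20, skipping weekends and the listed holiday on May 16) brings us to Tuesday, 2031-05-20, which is the last day of the proof-of-loss period.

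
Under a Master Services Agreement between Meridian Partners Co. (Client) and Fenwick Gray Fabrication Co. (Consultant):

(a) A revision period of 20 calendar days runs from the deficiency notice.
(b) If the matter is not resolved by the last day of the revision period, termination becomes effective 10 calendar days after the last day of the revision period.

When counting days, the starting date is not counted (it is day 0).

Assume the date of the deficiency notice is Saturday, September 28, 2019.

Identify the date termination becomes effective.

Adding 20 calendar days to September 28, 2019 gives October 18, 2019, which is the last day of the revision period.
The date termination becomes effective: October 18, 2019 + 10 days = October 28, 2019.

October 28, 2019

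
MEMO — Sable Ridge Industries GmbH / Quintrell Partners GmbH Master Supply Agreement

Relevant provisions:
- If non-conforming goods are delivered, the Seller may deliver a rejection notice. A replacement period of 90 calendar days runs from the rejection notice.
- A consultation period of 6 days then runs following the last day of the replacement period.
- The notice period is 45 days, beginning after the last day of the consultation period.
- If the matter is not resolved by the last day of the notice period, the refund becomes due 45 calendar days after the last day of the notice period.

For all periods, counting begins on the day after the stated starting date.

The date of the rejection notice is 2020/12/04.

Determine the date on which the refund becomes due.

The last day of the replacement period: 2020/12/04 + 90 days = 2021/03/04.
The last day of the consultation period: 6 calendar days after 2021/03/04 is 2021/03/10.
The last day of the notice period: 2021/03/10 + 45 days = 2021/04/24.
The date on which the refund becomes due: 2021/04/24 + 45 days = 2021/06/08.

2021/06/08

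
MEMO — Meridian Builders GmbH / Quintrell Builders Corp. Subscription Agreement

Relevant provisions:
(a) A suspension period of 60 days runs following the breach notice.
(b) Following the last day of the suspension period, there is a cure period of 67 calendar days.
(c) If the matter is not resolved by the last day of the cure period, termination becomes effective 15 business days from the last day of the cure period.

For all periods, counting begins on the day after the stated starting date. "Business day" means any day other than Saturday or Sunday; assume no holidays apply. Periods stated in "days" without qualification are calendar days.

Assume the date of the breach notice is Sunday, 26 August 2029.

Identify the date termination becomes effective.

21 January 2030

The last day of the suspension period: 60 calendar days after 26 August 2029 is 25 October 2029.
The last day of the cure period: 25 October 2029 + 67 days = 31 December 2029.
The date termination becomes effective: counting 15 business days from Monday, 31 December 2029 (Jan 1, Jan 2, Jan 3, Jan 4, …, Jan 17, Jan 18, Jan 21, skipping weekends) reaches Monday, 21 January 2030.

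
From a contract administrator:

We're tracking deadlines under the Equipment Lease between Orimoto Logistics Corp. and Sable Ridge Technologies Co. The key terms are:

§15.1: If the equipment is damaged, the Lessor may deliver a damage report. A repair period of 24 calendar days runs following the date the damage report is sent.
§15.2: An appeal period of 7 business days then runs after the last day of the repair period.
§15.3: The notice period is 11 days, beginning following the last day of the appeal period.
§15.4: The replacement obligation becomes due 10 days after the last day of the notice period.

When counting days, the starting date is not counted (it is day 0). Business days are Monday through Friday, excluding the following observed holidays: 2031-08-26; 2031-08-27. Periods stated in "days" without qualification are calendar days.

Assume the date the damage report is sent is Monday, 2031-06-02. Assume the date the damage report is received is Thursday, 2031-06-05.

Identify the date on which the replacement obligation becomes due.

2031-07-28

The last day of the repair period: 2031-06-02 + 24 days = 2031-06-26.
The last day of the appeal period: counting 7 business days from Thursday, 2031-06-26 (Jun 27, Jun 30, Jul 1, Jul 2, Jul 3, Jul 4, Jul 7, skipping weekends) reaches Monday, 2031-07-07.
Adding 11 calendar days to 2031-07-07 gives 2031-07-18, which is the last day of the notice period.
The date on which the replacement obligation becomes due: 2031-07-18 + 10 days = 2031-07-28.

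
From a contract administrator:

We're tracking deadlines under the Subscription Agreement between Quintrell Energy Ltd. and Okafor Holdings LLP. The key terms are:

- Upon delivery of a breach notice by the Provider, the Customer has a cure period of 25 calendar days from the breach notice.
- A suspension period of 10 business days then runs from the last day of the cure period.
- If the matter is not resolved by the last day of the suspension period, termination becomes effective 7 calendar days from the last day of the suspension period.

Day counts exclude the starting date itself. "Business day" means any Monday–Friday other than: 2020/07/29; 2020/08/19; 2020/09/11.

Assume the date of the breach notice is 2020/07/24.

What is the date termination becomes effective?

2020/09/09

The last day of the cure period: 2020/07/24 + 25 days = 2020/08/18.
The last day of the suspension period: counting 10 business days from Tuesday, 2020/08/18 (Aug 20, Aug 21, Aug 24, Aug 25, Aug 26, Aug 27, Aug 28, Aug 31, Sep 1, Sep 2, skipping weekends and the listed holiday on Aug 19) reaches Wednesday, 2020/09/02.
The date termination becomes effective: 2020/09/02 + 7 days = 2020/09/09.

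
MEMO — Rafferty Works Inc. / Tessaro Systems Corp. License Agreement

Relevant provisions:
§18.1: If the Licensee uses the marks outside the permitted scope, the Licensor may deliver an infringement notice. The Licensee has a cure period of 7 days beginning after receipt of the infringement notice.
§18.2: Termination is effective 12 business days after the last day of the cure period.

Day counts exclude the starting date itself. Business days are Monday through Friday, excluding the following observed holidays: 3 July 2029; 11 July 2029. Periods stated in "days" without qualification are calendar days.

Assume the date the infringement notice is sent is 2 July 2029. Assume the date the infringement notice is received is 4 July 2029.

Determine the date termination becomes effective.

Adding 7 calendar days to 4 July 2029 gives 11 July 2029, which is the last day of the cure period.
From Wednesday, 11 July 2029, 12 business days (Jul 12, Jul 13, Jul 16, Jul 17, …, Jul 25, Jul 26, Jul 27, skipping weekends) brings us to Friday, 27 July 2029, which is the date termination becomes effective.

27 July 2029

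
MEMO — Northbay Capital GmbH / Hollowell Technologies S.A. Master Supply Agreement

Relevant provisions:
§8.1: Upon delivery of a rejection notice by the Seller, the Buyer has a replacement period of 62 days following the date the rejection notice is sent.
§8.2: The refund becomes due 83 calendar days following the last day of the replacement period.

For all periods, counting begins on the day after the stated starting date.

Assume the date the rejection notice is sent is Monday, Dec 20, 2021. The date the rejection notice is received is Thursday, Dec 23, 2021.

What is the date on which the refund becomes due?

The last day of the replacement period: 62 calendar days after Dec 20, 2021 is Feb 20, 2022.
Adding 83 calendar days to Feb 20, 2022 gives May 14, 2022, which is the date on which the refund becomes due.

May 14, 2022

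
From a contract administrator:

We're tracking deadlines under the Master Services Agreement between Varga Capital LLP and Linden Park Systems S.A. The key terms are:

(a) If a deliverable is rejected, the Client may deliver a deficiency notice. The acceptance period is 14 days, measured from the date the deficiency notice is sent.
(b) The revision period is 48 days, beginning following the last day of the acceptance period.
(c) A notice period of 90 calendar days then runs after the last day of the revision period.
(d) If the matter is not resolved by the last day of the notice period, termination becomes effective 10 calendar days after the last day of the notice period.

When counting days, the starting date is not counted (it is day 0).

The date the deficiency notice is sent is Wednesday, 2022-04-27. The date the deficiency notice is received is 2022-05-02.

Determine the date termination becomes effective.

2022-10-06

Adding 14 calendar days to 2022-04-27 gives 2022-05-11, which is the last day of the acceptance period.
Adding 48 calendar days to 2022-05-11 gives 2022-06-28, which is the last day of the revision period.
Adding 90 calendar days to 2022-06-28 gives 2022-09-26, which is the last day of the notice period.
Adding 10 calendar days to 2022-09-26 gives 2022-10-06, which is the date termination becomes effective.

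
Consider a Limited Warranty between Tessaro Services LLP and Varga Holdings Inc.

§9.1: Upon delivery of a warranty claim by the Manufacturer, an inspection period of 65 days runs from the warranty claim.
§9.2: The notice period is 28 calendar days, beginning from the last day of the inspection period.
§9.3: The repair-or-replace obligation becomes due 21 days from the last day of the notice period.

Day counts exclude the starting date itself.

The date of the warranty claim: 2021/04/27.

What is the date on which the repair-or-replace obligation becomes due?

Adding 65 calendar days to 2021/04/27 gives 2021/07/01, which is the last day of the inspection period.
Adding 28 calendar days to 2021/07/01 gives 2021/07/29, which is the last day of the notice period.
The date on which the repair-or-replace obligation becomes due: 21 calendar days after 2021/07/29 is 2021/08/19.

2021/08/19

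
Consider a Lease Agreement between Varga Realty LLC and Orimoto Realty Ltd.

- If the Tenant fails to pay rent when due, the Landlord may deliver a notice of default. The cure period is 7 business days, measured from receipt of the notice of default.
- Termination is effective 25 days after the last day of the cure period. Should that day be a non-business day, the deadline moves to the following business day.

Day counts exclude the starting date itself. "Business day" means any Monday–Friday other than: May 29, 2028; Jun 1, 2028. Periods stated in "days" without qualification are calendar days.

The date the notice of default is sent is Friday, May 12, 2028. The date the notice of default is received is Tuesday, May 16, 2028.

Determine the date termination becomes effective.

The last day of the cure period: counting 7 business days from Tuesday, May 16, 2028 (May 17, May 18, May 19, May 22, May 23, May 24, May 25, skipping weekends) reaches Thursday, May 25, 2028.
The date termination becomes effective: 25 calendar days after May 25, 2028 is Jun 19, 2028. Jun 19, 2028 is a Monday and is not a listed holiday, so no roll-forward applies.

Jun 19, 2028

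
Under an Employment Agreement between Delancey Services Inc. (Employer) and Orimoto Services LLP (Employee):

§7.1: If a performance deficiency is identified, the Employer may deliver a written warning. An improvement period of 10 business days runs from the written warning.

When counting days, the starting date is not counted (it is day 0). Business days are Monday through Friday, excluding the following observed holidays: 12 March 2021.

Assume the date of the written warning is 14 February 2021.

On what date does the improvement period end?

26 February 2021

The last day of the improvement period: 10 business days after Sunday, 14 February 2021, skipping weekends — Feb 15, Feb 16, Feb 17, Feb 18, Feb 19, Feb 22, Feb 23, Feb 24, Feb 25, Feb 26 — lands on Friday, 26 February 2021.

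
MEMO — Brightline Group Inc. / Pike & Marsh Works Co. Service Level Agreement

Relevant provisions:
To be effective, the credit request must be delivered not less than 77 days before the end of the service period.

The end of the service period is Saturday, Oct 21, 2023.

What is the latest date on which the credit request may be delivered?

Oct 21, 2023 minus 77 days is Aug 5, 2023.

Aug 5, 2023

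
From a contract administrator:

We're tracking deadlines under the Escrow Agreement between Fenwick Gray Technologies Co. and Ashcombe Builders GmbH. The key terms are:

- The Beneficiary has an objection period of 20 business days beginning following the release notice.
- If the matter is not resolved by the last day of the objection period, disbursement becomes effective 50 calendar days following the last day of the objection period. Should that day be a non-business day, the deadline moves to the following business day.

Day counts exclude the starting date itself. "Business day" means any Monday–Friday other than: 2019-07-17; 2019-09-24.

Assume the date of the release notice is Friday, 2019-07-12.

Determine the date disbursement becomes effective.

2019-10-01

From Friday, 2019-07-12, 20 business days (Jul 15, Jul 16, Jul 18, Jul 19, …, Aug 8, Aug 9, Aug 12, skipping weekends and the listed holiday on Jul 17) brings us to Monday, 2019-08-12, which is the last day of the objection period.
The date disbursement becomes effective: 2019-08-12 + 50 days = 2019-10-01. 2019-10-01 is a Tuesday and is not a listed holiday, so no roll-forward applies.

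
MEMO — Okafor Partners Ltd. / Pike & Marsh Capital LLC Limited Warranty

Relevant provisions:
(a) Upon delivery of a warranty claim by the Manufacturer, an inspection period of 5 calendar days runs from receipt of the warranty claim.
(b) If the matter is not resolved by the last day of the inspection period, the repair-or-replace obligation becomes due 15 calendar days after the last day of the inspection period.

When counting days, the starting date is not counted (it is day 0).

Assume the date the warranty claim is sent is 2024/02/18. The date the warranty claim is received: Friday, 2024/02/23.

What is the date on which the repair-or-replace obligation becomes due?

The last day of the inspection period: 5 calendar days after 2024/02/23 is 2024/02/28.
The date on which the repair-or-replace obligation becomes due: 15 calendar days after 2024/02/28 is 2024/03/14.

2024/03/14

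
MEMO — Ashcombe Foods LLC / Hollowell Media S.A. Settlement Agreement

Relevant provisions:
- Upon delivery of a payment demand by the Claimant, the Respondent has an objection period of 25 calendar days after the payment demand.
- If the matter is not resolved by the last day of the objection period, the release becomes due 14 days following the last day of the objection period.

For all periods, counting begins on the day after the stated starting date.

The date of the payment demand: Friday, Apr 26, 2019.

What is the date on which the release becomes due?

Adding 25 calendar days to Apr 26, 2019 gives May 21, 2019, which is the last day of the objection period.
The date on which the release becomes due: 14 calendar days after May 21, 2019 is Jun 4, 2019.

Jun 4, 2019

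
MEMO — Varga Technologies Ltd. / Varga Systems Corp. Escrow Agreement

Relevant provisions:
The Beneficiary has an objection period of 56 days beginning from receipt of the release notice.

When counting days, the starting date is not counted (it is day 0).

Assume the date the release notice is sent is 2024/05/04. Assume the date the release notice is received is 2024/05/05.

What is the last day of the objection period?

The last day of the objection period: 56 calendar days after 2024/05/05 is 2024/06/30.

2024/06/30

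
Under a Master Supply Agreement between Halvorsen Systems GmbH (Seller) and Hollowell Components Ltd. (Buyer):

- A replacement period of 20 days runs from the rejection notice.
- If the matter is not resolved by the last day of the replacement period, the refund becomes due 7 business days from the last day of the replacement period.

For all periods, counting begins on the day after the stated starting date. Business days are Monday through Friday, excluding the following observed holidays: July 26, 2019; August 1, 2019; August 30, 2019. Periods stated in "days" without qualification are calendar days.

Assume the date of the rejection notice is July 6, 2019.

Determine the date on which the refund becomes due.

August 7, 2019

The last day of the replacement period: July 6, 2019 + 20 days = July 26, 2019.
The date on which the refund becomes due: counting 7 business days from Friday, July 26, 2019 (Jul 29, Jul 30, Jul 31, Aug 2, Aug 5, Aug 6, Aug 7, skipping weekends and the listed holiday on Aug 1) reaches Wednesday, August 7, 2019.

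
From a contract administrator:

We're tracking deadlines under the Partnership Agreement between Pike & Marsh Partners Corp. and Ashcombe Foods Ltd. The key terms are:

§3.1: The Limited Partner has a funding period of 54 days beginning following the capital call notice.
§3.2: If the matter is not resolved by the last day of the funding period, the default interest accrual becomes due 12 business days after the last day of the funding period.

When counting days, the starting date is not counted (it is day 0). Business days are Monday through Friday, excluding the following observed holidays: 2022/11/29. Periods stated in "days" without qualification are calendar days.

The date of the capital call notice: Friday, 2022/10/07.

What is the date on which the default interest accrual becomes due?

2022/12/16

The last day of the funding period: 54 calendar days after 2022/10/07 is 2022/11/30.
The date on which the default interest accrual becomes due: counting 12 business days from Wednesday, 2022/11/30 (Dec 1, Dec 2, Dec 5, Dec 6, …, Dec 14, Dec 15, Dec 16, skipping weekends) reaches Friday, 2022/12/16.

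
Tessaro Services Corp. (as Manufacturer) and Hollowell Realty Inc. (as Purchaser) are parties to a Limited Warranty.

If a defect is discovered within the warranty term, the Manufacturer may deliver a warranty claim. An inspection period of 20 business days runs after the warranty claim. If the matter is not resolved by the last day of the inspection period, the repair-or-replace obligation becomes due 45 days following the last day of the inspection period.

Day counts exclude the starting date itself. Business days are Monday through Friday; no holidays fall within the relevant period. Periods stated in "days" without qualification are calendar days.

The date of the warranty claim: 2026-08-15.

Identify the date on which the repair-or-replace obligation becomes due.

The last day of the inspection period: counting 20 business days from Saturday, 2026-08-15 (Aug 17, Aug 18, Aug 19, Aug 20, …, Sep 9, Sep 10, Sep 11, skipping weekends) reaches Friday, 2026-09-11.
The date on which the repair-or-replace obligation becomes due: 45 calendar days after 2026-09-11 is 2026-10-26.

2026-10-26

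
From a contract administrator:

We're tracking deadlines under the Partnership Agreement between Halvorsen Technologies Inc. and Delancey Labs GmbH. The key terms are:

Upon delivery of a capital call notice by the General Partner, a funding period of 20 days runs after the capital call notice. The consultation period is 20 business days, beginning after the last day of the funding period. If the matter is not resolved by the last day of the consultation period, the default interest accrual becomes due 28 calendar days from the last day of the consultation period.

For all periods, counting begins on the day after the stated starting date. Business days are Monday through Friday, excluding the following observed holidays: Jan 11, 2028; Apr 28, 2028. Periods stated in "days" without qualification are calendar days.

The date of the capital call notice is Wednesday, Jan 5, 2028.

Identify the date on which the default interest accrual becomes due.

Mar 21, 2028

The last day of the funding period: 20 calendar days after Jan 5, 2028 is Jan 25, 2028.
From Tuesday, Jan 25, 2028, 20 business days (Jan 26, Jan 27, Jan 28, Jan 31, …, Feb 18, Feb 21, Feb 22, skipping weekends) brings us to Tuesday, Feb 22, 2028, which is the last day of the consultation period.
Adding 28 calendar days to Feb 22, 2028 gives Mar 21, 2028, which is the date on which the default interest accrual becomes due.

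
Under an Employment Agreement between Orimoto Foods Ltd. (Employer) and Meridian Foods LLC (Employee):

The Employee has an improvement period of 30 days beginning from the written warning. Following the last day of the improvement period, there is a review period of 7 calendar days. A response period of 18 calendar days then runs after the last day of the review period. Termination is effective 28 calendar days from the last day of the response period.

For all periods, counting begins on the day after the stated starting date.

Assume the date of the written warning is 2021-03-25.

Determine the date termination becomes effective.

Adding 30 calendar days to 2021-03-25 gives 2021-04-24, which is the last day of the improvement period.
The last day of the review period: 7 calendar days after 2021-04-24 is 2021-05-01.
The last day of the response period: 18 calendar days after 2021-05-01 is 2021-05-19.
Adding 28 calendar days to 2021-05-19 gives 2021-06-16, which is the date termination becomes effective.

2021-06-16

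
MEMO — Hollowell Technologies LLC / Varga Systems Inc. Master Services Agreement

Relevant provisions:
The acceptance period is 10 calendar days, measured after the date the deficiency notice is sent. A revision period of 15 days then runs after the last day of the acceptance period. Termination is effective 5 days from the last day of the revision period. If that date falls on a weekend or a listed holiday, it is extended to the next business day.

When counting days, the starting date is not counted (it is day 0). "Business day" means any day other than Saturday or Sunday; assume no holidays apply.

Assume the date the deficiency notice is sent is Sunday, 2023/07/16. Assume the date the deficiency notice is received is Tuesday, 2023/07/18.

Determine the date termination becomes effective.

2023/08/15

The last day of the acceptance period: 2023/07/16 + 10 days = 2023/07/26.
Adding 15 calendar days to 2023/07/26 gives 2023/08/10, which is the last day of the revision period.
Adding 5 calendar days to 2023/08/10 gives 2023/08/15, which is the date termination becomes effective. 2023/08/15 is a Tuesday, so no roll-forward applies.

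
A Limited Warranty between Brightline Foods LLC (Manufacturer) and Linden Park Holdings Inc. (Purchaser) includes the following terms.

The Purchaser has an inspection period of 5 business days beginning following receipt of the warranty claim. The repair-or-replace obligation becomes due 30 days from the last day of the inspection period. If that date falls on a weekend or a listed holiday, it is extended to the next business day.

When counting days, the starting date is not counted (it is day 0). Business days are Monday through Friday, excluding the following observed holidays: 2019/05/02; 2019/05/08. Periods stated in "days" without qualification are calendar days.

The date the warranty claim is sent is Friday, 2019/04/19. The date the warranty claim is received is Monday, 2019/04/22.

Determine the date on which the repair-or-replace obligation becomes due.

2019/05/29

The last day of the inspection period: counting 5 business days from Monday, 2019/04/22 (Apr 23, Apr 24, Apr 25, Apr 26, Apr 29, skipping weekends) reaches Monday, 2019/04/29.
The date on which the repair-or-replace obligation becomes due: 30 calendar days after 2019/04/29 is 2019/05/29. 2019/05/29 is a Wednesday and is not a listed holiday, so no roll-forward applies.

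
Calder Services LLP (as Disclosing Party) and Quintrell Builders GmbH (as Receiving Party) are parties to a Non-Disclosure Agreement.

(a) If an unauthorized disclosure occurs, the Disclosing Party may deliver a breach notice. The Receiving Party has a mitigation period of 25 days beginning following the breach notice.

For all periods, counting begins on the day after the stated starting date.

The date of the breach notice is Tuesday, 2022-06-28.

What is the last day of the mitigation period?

The last day of the mitigation period: 25 calendar days after 2022-06-28 is 2022-07-23.

2022-07-23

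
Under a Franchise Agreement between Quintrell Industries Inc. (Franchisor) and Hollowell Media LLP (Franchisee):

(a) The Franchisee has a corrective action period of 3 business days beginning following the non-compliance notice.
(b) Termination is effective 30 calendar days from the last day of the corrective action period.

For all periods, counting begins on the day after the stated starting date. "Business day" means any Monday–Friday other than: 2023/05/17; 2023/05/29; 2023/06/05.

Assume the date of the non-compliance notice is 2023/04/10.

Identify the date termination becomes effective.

2023/05/13

From Monday, 2023/04/10, 3 business days (Apr 11, Apr 12, Apr 13, skipping weekends) brings us to Thursday, 2023/04/13, which is the last day of the corrective action period.
The date termination becomes effective: 30 calendar days after 2023/04/13 is 2023/05/13.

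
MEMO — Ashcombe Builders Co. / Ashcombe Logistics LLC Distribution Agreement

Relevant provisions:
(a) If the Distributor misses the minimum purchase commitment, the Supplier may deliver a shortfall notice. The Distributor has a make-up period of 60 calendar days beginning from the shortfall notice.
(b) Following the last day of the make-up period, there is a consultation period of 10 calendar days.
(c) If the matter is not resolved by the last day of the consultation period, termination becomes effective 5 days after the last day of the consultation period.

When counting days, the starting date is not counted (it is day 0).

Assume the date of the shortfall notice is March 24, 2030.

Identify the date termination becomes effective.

The last day of the make-up period: March 24, 2030 + 60 days = May 23, 2030.
The last day of the consultation period: May 23, 2030 + 10 days = June 2, 2030.
The date termination becomes effective: 5 calendar days after June 2, 2030 is June 7, 2030.

June 7, 2030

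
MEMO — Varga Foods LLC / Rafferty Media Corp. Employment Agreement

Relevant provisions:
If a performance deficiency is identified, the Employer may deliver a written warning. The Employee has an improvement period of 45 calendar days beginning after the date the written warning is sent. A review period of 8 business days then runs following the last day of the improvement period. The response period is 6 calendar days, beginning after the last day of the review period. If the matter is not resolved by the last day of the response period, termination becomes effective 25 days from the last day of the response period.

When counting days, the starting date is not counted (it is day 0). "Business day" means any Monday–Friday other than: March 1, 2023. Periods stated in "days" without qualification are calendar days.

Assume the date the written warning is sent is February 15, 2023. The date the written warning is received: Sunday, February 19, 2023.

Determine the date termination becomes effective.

May 13, 2023

Adding 45 calendar days to February 15, 2023 gives April 1, 2023, which is the last day of the improvement period.
From Saturday, April 1, 2023, 8 business days (Apr 3, Apr 4, Apr 5, Apr 6, Apr 7, Apr 10, Apr 11, Apr 12, skipping weekends) brings us to Wednesday, April 12, 2023, which is the last day of the review period.
Adding 6 calendar days to April 12, 2023 gives April 18, 2023, which is the last day of the response period.
The date termination becomes effective: 25 calendar days after April 18, 2023 is May 13, 2023.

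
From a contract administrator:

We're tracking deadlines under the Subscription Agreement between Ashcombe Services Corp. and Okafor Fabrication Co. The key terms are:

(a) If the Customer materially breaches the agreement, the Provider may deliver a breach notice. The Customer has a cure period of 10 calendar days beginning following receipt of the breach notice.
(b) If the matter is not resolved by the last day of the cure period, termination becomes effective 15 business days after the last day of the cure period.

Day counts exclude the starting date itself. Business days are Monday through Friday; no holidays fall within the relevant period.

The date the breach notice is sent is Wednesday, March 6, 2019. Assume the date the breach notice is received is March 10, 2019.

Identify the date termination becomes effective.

The last day of the cure period: 10 calendar days after March 10, 2019 is March 20, 2019.
The date termination becomes effective: 15 business days after Wednesday, March 20, 2019, skipping weekends — Mar 21, Mar 22, Mar 25, Mar 26, …, Apr 8, Apr 9, Apr 10 — lands on Wednesday, April 10, 2019.

April 10, 2019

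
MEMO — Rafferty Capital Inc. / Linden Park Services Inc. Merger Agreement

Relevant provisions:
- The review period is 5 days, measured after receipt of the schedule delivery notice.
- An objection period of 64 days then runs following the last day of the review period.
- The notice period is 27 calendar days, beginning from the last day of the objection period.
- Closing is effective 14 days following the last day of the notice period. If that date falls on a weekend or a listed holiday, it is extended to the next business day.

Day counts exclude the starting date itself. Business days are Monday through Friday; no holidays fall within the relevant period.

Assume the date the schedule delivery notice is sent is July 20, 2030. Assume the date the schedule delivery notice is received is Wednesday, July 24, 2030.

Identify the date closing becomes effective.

November 11, 2030

Adding 5 calendar days to July 24, 2030 gives July 29, 2030, which is the last day of the review period.
The last day of the objection period: July 29, 2030 + 64 days = October 1, 2030.
Adding 27 calendar days to October 1, 2030 gives October 28, 2030, which is the last day of the notice period.
The date closing becomes effective: 14 calendar days after October 28, 2030 is November 11, 2030. November 11, 2030 is a Monday, so no roll-forward applies.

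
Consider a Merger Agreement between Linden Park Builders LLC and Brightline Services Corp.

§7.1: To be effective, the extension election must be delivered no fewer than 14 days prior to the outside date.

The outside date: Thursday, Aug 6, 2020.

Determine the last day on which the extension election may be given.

Jul 23, 2020

Counting back 14 calendar days from Aug 6, 2020 gives Jul 23, 2020.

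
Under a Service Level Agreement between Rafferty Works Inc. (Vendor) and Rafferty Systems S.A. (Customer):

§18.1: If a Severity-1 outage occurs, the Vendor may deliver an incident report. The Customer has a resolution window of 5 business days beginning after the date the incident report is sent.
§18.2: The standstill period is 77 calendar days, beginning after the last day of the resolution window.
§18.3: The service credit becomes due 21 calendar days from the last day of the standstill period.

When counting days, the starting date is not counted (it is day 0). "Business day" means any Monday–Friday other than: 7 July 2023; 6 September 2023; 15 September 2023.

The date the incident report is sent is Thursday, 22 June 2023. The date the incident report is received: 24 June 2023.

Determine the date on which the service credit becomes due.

The last day of the resolution window: 5 business days after Thursday, 22 June 2023, skipping weekends — Jun 23, Jun 26, Jun 27, Jun 28, Jun 29 — lands on Thursday, 29 June 2023.
Adding 77 calendar days to 29 June 2023 gives 14 September 2023, which is the last day of the standstill period.
The date on which the service credit becomes due: 14 September 2023 + 21 days = 5 October 2023.

5 October 2023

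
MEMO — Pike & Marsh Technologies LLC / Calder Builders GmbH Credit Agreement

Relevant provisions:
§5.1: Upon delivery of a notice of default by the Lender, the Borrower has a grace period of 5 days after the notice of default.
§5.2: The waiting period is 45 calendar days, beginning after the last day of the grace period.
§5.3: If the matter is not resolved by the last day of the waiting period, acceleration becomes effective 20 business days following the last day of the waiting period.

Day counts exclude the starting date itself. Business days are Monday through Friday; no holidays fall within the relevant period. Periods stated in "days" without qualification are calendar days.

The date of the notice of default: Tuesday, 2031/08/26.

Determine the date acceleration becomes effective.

2031/11/12

The last day of the grace period: 5 calendar days after 2031/08/26 is 2031/08/31.
The last day of the waiting period: 2031/08/31 + 45 days = 2031/10/15.
From Wednesday, 2031/10/15, 20 business days (Oct 16, Oct 17, Oct 20, Oct 21, …, Nov 10, Nov 11, Nov 12, skipping weekends) brings us to Wednesday, 2031/11/12, which is the date acceleration becomes effective.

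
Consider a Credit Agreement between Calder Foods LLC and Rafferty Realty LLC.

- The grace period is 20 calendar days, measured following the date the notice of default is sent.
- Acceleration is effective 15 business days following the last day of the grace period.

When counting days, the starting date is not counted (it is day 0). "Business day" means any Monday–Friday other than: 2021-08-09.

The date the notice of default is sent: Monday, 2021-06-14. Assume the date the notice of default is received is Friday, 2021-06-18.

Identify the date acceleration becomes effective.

2021-07-23

Adding 20 calendar days to 2021-06-14 gives 2021-07-04, which is the last day of the grace period.
The date acceleration becomes effective: 15 business days after Sunday, 2021-07-04, skipping weekends — Jul 5, Jul 6, Jul 7, Jul 8, …, Jul 21, Jul 22, Jul 23 — lands on Friday, 2021-07-23.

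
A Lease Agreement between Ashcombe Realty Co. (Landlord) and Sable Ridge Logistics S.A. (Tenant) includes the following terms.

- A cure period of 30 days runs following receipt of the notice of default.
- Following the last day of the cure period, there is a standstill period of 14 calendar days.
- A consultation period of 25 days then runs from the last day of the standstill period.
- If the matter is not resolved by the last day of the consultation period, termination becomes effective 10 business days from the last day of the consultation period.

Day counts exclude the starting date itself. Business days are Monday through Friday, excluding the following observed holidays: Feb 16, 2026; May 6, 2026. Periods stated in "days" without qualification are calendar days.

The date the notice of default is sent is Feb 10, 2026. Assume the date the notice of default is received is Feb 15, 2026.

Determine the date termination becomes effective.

May 11, 2026

The last day of the cure period: 30 calendar days after Feb 15, 2026 is Mar 17, 2026.
The last day of the standstill period: Mar 17, 2026 + 14 days = Mar 31, 2026.
Adding 25 calendar days to Mar 31, 2026 gives Apr 25, 2026, which is the last day of the consultation period.
The date termination becomes effective: counting 10 business days from Saturday, Apr 25, 2026 (Apr 27, Apr 28, Apr 29, Apr 30, May 1, May 4, May 5, May 7, May 8, May 11, skipping weekends and the listed holiday on May 6) reaches Monday, May 11, 2026.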